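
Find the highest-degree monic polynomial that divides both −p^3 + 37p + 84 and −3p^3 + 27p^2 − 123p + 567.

p − 7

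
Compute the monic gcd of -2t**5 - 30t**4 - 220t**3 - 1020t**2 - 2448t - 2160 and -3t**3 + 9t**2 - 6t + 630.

t**2 + 4t + 30

By polynomial division,
  -2t**5 - 30t**4 - 220t**3 - 1020t**2 - 2448t - 2160 = ((2/3)t**2 + 12t + 108)(-3t**3 + 9t**2 - 6t + 630) + (-2340t**2 - 9360t - 70200)
  -3t**3 + 9t**2 - 6t + 630 = ((1/780)t - 7/780)(-2340t**2 - 9360t - 70200) + (0)
Last nonzero remainder: -2340t**2 - 9360t - 70200. Dividing through by -2340 gives the monic gcd t**2 + 4t + 30.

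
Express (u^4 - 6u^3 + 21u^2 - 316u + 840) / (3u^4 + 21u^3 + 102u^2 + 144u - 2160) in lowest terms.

By polynomial division,
  u^4 - 6u^3 + 21u^2 - 316u + 840 = (1/3)(3u^4 + 21u^3 + 102u^2 + 144u - 2160) + (-13u^3 - 13u^2 - 364u + 1560)
  3u^4 + 21u^3 + 102u^2 + 144u - 2160 = (-(3/13)u - 18/13)(-13u^3 - 13u^2 - 364u + 1560) + (0)
Last nonzero remainder: -13u^3 - 13u^2 - 364u + 1560. Dividing through by -13 gives the monic gcd u^3 + u^2 + 28u - 120.
Cancel u^3 + u^2 + 28u - 120 from numerator and denominator to get the reduced form.

(u - 7)/(3u + 18)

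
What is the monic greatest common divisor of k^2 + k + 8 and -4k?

Euclidean algorithm in ℚ[k]:
  k^2 + k + 8 = (-(1/4)k - 1/4)(-4k) + (8)
  -4k = (-(1/2)k)(8) + (0)
The last nonzero remainder is the constant 8, so the polynomials are coprime and gcd = 1.

1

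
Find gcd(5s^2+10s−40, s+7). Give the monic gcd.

Apply the Euclidean algorithm:
  5s^2+10s−40 = (5s−25)(s+7) + (135)
  s+7 = ((1/135)s+7/135)(135) + (0)
The last nonzero remainder is the constant 135, so the polynomials are coprime and gcd = 1.

1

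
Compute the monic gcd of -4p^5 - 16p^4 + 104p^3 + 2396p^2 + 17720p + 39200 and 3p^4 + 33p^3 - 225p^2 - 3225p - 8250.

Apply the Euclidean algorithm:
  -4p^5 - 16p^4 + 104p^3 + 2396p^2 + 17720p + 39200 = (-(4/3)p + 28/3)(3p^4 + 33p^3 - 225p^2 - 3225p - 8250) + (-504p^3 + 196p^2 + 36820p + 116200)
  3p^4 + 33p^3 - 225p^2 - 3225p - 8250 = (-(1/168)p - 205/3024)(-504p^3 + 196p^2 + 36820p + 116200) + ((805/108)p^2 - (4025/108)p - 20125/54)
  -504p^3 + 196p^2 + 36820p + 116200 = (-(7776/115)p - 35856/115)((805/108)p^2 - (4025/108)p - 20125/54) + (0)
Last nonzero remainder: (805/108)p^2 - (4025/108)p - 20125/54. Dividing through by 805/108 gives the monic gcd p^2 - 5p - 50.

p^2 - 5p - 50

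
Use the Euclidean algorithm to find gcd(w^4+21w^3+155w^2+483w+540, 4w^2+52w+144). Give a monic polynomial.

By polynomial division,
  w^4+21w^3+155w^2+483w+540 = ((1/4)w^2+2w+15/4)(4w^2+52w+144) + (0)
Last nonzero remainder: 4w^2+52w+144. Dividing through by 4 gives the monic gcd w^2+13w+36.

w^2+13w+36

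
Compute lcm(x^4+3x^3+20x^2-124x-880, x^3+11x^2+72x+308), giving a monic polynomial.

x^5+10x^4+41x^3+16x^2-1748x-6160

By polynomial division,
  x^4+3x^3+20x^2-124x-880 = (x-8)(x^3+11x^2+72x+308) + (36x^2+144x+1584)
  x^3+11x^2+72x+308 = ((1/36)x+7/36)(36x^2+144x+1584) + (0)
Last nonzero remainder: 36x^2+144x+1584. Dividing through by 36 gives the monic gcd x^2+4x+44.
Then lcm(f, g) = f·g / gcd(f, g); expanding and making the result monic gives the answer.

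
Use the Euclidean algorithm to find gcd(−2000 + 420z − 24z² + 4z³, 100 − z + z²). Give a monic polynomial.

By polynomial division,
  4z³ − 24z² + 420z − 2000 = (4z − 20)(z² − z + 100) + (0)
The last nonzero remainder z² − z + 100 is already monic.

100 − z + z²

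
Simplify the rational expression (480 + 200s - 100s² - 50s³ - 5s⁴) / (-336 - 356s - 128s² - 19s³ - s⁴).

By polynomial division,
  -5s⁴ - 50s³ - 100s² + 200s + 480 = (5)(-s⁴ - 19s³ - 128s² - 356s - 336) + (45s³ + 540s² + 1980s + 2160)
  -s⁴ - 19s³ - 128s² - 356s - 336 = (-(1/45)s - 7/45)(45s³ + 540s² + 1980s + 2160) + (0)
Last nonzero remainder: 45s³ + 540s² + 1980s + 2160. Dividing through by 45 gives the monic gcd s³ + 12s² + 44s + 48.
Cancel s³ + 12s² + 44s + 48 from numerator and denominator to get the reduced form.

(-10 + 5s)/(7 + s)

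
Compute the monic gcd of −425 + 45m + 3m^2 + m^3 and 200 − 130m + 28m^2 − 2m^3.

Apply the Euclidean algorithm:
  m^3 + 3m^2 + 45m − 425 = (−1/2)(−2m^3 + 28m^2 − 130m + 200) + (17m^2 − 20m − 325)
  −2m^3 + 28m^2 − 130m + 200 = (−(2/17)m + 436/289)(17m^2 − 20m − 325) + (−(39900/289)m + 199500/289)
  17m^2 − 20m − 325 = (−(4913/39900)m − 3757/7980)(−(39900/289)m + 199500/289) + (0)
Last nonzero remainder: −(39900/289)m + 199500/289. Dividing through by −39900/289 gives the monic gcd m − 5.

−5 + m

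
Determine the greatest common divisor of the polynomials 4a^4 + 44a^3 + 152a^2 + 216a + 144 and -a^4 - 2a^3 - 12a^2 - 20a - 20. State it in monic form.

Apply the Euclidean algorithm:
  4a^4 + 44a^3 + 152a^2 + 216a + 144 = (-4)(-a^4 - 2a^3 - 12a^2 - 20a - 20) + (36a^3 + 104a^2 + 136a + 64)
  -a^4 - 2a^3 - 12a^2 - 20a - 20 = (-(1/36)a + 2/81)(36a^3 + 104a^2 + 136a + 64) + (-(874/81)a^2 - (1748/81)a - 1748/81)
  36a^3 + 104a^2 + 136a + 64 = (-(1458/437)a - 1296/437)(-(874/81)a^2 - (1748/81)a - 1748/81) + (0)
Last nonzero remainder: -(874/81)a^2 - (1748/81)a - 1748/81. Dividing through by -874/81 gives the monic gcd a^2 + 2a + 2.

a^2 + 2a + 2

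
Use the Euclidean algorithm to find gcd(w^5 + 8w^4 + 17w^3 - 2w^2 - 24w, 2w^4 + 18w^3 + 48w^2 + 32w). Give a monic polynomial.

w^2 + 4w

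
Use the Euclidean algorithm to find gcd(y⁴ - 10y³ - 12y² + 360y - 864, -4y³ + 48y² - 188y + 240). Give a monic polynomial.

Apply the Euclidean algorithm:
  y⁴ - 10y³ - 12y² + 360y - 864 = (-(1/4)y - 1/2)(-4y³ + 48y² - 188y + 240) + (-35y² + 326y - 744)
  -4y³ + 48y² - 188y + 240 = ((4/35)y - 376/1225)(-35y² + 326y - 744) + (-(3564/1225)y + 14256/1225)
  -35y² + 326y - 744 = ((42875/3564)y - 37975/594)(-(3564/1225)y + 14256/1225) + (0)
Last nonzero remainder: -(3564/1225)y + 14256/1225. Dividing through by -3564/1225 gives the monic gcd y - 4.

y - 4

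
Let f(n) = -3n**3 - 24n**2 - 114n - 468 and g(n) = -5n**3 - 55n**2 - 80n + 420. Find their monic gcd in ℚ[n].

Apply the Euclidean algorithm:
  -3n**3 - 24n**2 - 114n - 468 = (3/5)(-5n**3 - 55n**2 - 80n + 420) + (9n**2 - 66n - 720)
  -5n**3 - 55n**2 - 80n + 420 = (-(5/9)n - 275/27)(9n**2 - 66n - 720) + (-(10370/9)n - 20740/3)
  9n**2 - 66n - 720 = (-(81/10370)n + 108/1037)(-(10370/9)n - 20740/3) + (0)
Last nonzero remainder: -(10370/9)n - 20740/3. Dividing through by -10370/9 gives the monic gcd n + 6.

n + 6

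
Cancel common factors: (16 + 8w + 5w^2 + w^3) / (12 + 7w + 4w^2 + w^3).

(4 + w)/(3 + w)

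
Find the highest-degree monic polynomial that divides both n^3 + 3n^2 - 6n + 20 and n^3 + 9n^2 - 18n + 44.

Repeated division with remainder:
  n^3 + 3n^2 - 6n + 20 = (n^3 + 9n^2 - 18n + 44) + (-6n^2 + 12n - 24)
  n^3 + 9n^2 - 18n + 44 = (-(1/6)n - 11/6)(-6n^2 + 12n - 24) + (0)
Last nonzero remainder: -6n^2 + 12n - 24. Dividing through by -6 gives the monic gcd n^2 - 2n + 4.

n^2 - 2n + 4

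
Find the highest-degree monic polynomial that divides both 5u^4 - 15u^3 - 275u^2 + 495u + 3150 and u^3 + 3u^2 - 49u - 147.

Euclidean algorithm in ℚ[u]:
  5u^4 - 15u^3 - 275u^2 + 495u + 3150 = (5u - 30)(u^3 + 3u^2 - 49u - 147) + (60u^2 - 240u - 1260)
  u^3 + 3u^2 - 49u - 147 = ((1/60)u + 7/60)(60u^2 - 240u - 1260) + (0)
Last nonzero remainder: 60u^2 - 240u - 1260. Dividing through by 60 gives the monic gcd u^2 - 4u - 21.

u^2 - 4u - 21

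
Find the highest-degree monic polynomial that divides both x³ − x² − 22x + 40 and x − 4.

x − 4

Repeated division with remainder:
  x³ − x² − 22x + 40 = (x² + 3x − 10)(x − 4) + (0)
The last nonzero remainder x − 4 is already monic.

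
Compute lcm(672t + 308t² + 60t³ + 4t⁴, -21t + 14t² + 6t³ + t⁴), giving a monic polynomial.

By polynomial division,
  4t⁴ + 60t³ + 308t² + 672t = (4)(t⁴ + 6t³ + 14t² - 21t) + (36t³ + 252t² + 756t)
  t⁴ + 6t³ + 14t² - 21t = ((1/36)t - 1/36)(36t³ + 252t² + 756t) + (0)
Last nonzero remainder: 36t³ + 252t² + 756t. Dividing through by 36 gives the monic gcd t³ + 7t² + 21t.
Then lcm(f, g) = f·g / gcd(f, g); expanding and making the result monic gives the answer.

-168t + 91t² + 62t³ + 14t⁴ + t⁵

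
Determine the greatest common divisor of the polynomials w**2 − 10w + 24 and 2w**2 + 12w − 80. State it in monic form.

Apply the Euclidean algorithm:
  w**2 − 10w + 24 = (1/2)(2w**2 + 12w − 80) + (−16w + 64)
  2w**2 + 12w − 80 = (−(1/8)w − 5/4)(−16w + 64) + (0)
Last nonzero remainder: −16w + 64. Dividing through by −16 gives the monic gcd w − 4.

w − 4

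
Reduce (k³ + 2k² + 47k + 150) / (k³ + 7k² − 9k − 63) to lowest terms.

(k² − k + 50)/(k² + 4k − 21)

Euclidean algorithm in ℚ[k]:
  k³ + 2k² + 47k + 150 = (k³ + 7k² − 9k − 63) + (−5k² + 56k + 213)
  k³ + 7k² − 9k − 63 = (−(1/5)k − 91/25)(−5k² + 56k + 213) + ((5936/25)k + 17808/25)
  −5k² + 56k + 213 = (−(125/5936)k + 1775/5936)((5936/25)k + 17808/25) + (0)
Last nonzero remainder: (5936/25)k + 17808/25. Dividing through by 5936/25 gives the monic gcd k + 3.
Cancel k + 3 from numerator and denominator to get the reduced form.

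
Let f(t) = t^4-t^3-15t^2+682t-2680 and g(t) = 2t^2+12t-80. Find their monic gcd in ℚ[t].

Repeated division with remainder:
  t^4-t^3-15t^2+682t-2680 = ((1/2)t^2-(7/2)t+67/2)(2t^2+12t-80) + (0)
Last nonzero remainder: 2t^2+12t-80. Dividing through by 2 gives the monic gcd t^2+6t-40.

t^2+6t-40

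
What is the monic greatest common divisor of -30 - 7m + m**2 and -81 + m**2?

By polynomial division,
  m**2 - 7m - 30 = (m**2 - 81) + (-7m + 51)
  m**2 - 81 = (-(1/7)m - 51/49)(-7m + 51) + (-1368/49)
  -7m + 51 = ((343/1368)m - 833/456)(-1368/49) + (0)
The last nonzero remainder is the constant -1368/49, so the polynomials are coprime and gcd = 1.

1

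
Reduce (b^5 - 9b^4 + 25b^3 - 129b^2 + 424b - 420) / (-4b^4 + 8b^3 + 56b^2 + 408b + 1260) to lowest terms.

(-b^2 + 4b - 4)/(4b + 12)

Apply the Euclidean algorithm:
  b^5 - 9b^4 + 25b^3 - 129b^2 + 424b - 420 = (-(1/4)b + 7/4)(-4b^4 + 8b^3 + 56b^2 + 408b + 1260) + (25b^3 - 125b^2 + 25b - 2625)
  -4b^4 + 8b^3 + 56b^2 + 408b + 1260 = (-(4/25)b - 12/25)(25b^3 - 125b^2 + 25b - 2625) + (0)
Last nonzero remainder: 25b^3 - 125b^2 + 25b - 2625. Dividing through by 25 gives the monic gcd b^3 - 5b^2 + b - 105.
Cancel b^3 - 5b^2 + b - 105 from numerator and denominator to get the reduced form.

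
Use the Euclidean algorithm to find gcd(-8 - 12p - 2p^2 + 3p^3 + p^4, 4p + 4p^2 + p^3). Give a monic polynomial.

4 + 4p + p^2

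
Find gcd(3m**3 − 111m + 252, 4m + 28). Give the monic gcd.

m + 7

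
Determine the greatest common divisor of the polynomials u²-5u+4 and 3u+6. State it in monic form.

Euclidean algorithm in ℚ[u]:
  u²-5u+4 = ((1/3)u-7/3)(3u+6) + (18)
  3u+6 = ((1/6)u+1/3)(18) + (0)
The last nonzero remainder is the constant 18, so the polynomials are coprime and gcd = 1.

1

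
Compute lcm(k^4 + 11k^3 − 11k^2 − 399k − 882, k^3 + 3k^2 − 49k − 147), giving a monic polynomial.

Repeated division with remainder:
  k^4 + 11k^3 − 11k^2 − 399k − 882 = (k + 8)(k^3 + 3k^2 − 49k − 147) + (14k^2 + 140k + 294)
  k^3 + 3k^2 − 49k − 147 = ((1/14)k − 1/2)(14k^2 + 140k + 294) + (0)
Last nonzero remainder: 14k^2 + 140k + 294. Dividing through by 14 gives the monic gcd k^2 + 10k + 21.
Then lcm(f, g) = f·g / gcd(f, g); expanding and making the result monic gives the answer.

k^5 + 4k^4 − 88k^3 − 322k^2 + 1911k + 6174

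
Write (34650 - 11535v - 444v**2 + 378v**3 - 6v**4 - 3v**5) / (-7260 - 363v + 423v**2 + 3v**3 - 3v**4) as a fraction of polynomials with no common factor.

Euclidean algorithm in ℚ[v]:
  -3v**5 - 6v**4 + 378v**3 - 444v**2 - 11535v + 34650 = (v + 3)(-3v**4 + 3v**3 + 423v**2 - 363v - 7260) + (-54v**3 - 1350v**2 - 3186v + 56430)
  -3v**4 + 3v**3 + 423v**2 - 363v - 7260 = ((1/18)v - 13/9)(-54v**3 - 1350v**2 - 3186v + 56430) + (-1350v**2 - 8100v + 74250)
  -54v**3 - 1350v**2 - 3186v + 56430 = ((1/25)v + 19/25)(-1350v**2 - 8100v + 74250) + (0)
Last nonzero remainder: -1350v**2 - 8100v + 74250. Dividing through by -1350 gives the monic gcd v**2 + 6v - 55.
Cancel v**2 + 6v - 55 from numerator and denominator to get the reduced form.

(210 - 47v - 4v**2 + v**3)/(-44 - 7v + v**2)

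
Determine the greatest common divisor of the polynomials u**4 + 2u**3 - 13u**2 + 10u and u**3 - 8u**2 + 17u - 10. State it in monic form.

Apply the Euclidean algorithm:
  u**4 + 2u**3 - 13u**2 + 10u = (u + 10)(u**3 - 8u**2 + 17u - 10) + (50u**2 - 150u + 100)
  u**3 - 8u**2 + 17u - 10 = ((1/50)u - 1/10)(50u**2 - 150u + 100) + (0)
Last nonzero remainder: 50u**2 - 150u + 100. Dividing through by 50 gives the monic gcd u**2 - 3u + 2.

u**2 - 3u + 2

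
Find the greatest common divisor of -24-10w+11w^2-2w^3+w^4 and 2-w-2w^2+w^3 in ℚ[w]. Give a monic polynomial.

By polynomial division,
  w^4-2w^3+11w^2-10w-24 = (w)(w^3-2w^2-w+2) + (12w^2-12w-24)
  w^3-2w^2-w+2 = ((1/12)w-1/12)(12w^2-12w-24) + (0)
Last nonzero remainder: 12w^2-12w-24. Dividing through by 12 gives the monic gcd w^2-w-2.

-2-w+w^2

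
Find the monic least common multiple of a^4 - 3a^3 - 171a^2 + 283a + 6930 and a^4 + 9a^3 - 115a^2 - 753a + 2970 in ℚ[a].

Repeated division with remainder:
  a^4 - 3a^3 - 171a^2 + 283a + 6930 = (a^4 + 9a^3 - 115a^2 - 753a + 2970) + (-12a^3 - 56a^2 + 1036a + 3960)
  a^4 + 9a^3 - 115a^2 - 753a + 2970 = (-(1/12)a - 13/36)(-12a^3 - 56a^2 + 1036a + 3960) + (-(440/9)a^2 - (440/9)a + 4400)
  -12a^3 - 56a^2 + 1036a + 3960 = ((27/110)a + 9/10)(-(440/9)a^2 - (440/9)a + 4400) + (0)
Last nonzero remainder: -(440/9)a^2 - (440/9)a + 4400. Dividing through by -440/9 gives the monic gcd a^2 + a - 90.
Then lcm(f, g) = f·g / gcd(f, g); expanding and making the result monic gives the answer.

a^6 + 5a^5 - 228a^4 - 986a^3 + 14837a^2 + 46101a - 228690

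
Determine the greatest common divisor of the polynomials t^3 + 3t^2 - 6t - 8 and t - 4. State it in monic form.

1

By polynomial division,
  t^3 + 3t^2 - 6t - 8 = (t^2 + 7t + 22)(t - 4) + (80)
  t - 4 = ((1/80)t - 1/20)(80) + (0)
The last nonzero remainder is the constant 80, so the polynomials are coprime and gcd = 1.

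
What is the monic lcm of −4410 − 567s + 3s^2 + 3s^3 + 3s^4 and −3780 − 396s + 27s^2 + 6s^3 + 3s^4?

8820 − 336s − 195s^2 − 5s^3 − 5s^4 + s^5

By polynomial division,
  3s^4 + 3s^3 + 3s^2 − 567s − 4410 = (3s^4 + 6s^3 + 27s^2 − 396s − 3780) + (−3s^3 − 24s^2 − 171s − 630)
  3s^4 + 6s^3 + 27s^2 − 396s − 3780 = (−s + 6)(−3s^3 − 24s^2 − 171s − 630) + (0)
Last nonzero remainder: −3s^3 − 24s^2 − 171s − 630. Dividing through by −3 gives the monic gcd s^3 + 8s^2 + 57s + 210.
Then lcm(f, g) = f·g / gcd(f, g); expanding and making the result monic gives the answer.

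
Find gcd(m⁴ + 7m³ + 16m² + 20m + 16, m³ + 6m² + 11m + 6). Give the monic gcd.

m + 2

Apply the Euclidean algorithm:
  m⁴ + 7m³ + 16m² + 20m + 16 = (m + 1)(m³ + 6m² + 11m + 6) + (-m² + 3m + 10)
  m³ + 6m² + 11m + 6 = (-m - 9)(-m² + 3m + 10) + (48m + 96)
  -m² + 3m + 10 = (-(1/48)m + 5/48)(48m + 96) + (0)
Last nonzero remainder: 48m + 96. Dividing through by 48 gives the monic gcd m + 2.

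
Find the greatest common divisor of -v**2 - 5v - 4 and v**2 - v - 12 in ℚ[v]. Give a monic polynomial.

Apply the Euclidean algorithm:
  -v**2 - 5v - 4 = (-1)(v**2 - v - 12) + (-6v - 16)
  v**2 - v - 12 = (-(1/6)v + 11/18)(-6v - 16) + (-20/9)
  -6v - 16 = ((27/10)v + 36/5)(-20/9) + (0)
The last nonzero remainder is the constant -20/9, so the polynomials are coprime and gcd = 1.

1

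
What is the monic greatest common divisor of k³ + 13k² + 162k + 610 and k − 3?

Repeated division with remainder:
  k³ + 13k² + 162k + 610 = (k² + 16k + 210)(k − 3) + (1240)
  k − 3 = ((1/1240)k − 3/1240)(1240) + (0)
The last nonzero remainder is the constant 1240, so the polynomials are coprime and gcd = 1.

1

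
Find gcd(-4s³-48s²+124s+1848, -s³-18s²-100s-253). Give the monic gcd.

Euclidean algorithm in ℚ[s]:
  -4s³-48s²+124s+1848 = (4)(-s³-18s²-100s-253) + (24s²+524s+2860)
  -s³-18s²-100s-253 = (-(1/24)s+23/144)(24s²+524s+2860) + (-(2323/36)s-25553/36)
  24s²+524s+2860 = (-(864/2323)s-9360/2323)(-(2323/36)s-25553/36) + (0)
Last nonzero remainder: -(2323/36)s-25553/36. Dividing through by -2323/36 gives the monic gcd s+11.

s+11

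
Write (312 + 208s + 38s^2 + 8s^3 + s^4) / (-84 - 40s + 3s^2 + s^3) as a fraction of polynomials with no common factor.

Apply the Euclidean algorithm:
  s^4 + 8s^3 + 38s^2 + 208s + 312 = (s + 5)(s^3 + 3s^2 - 40s - 84) + (63s^2 + 492s + 732)
  s^3 + 3s^2 - 40s - 84 = ((1/63)s - 101/1323)(63s^2 + 492s + 732) + (-(6200/441)s - 12400/441)
  63s^2 + 492s + 732 = (-(27783/6200)s - 80703/3100)(-(6200/441)s - 12400/441) + (0)
Last nonzero remainder: -(6200/441)s - 12400/441. Dividing through by -6200/441 gives the monic gcd s + 2.
Cancel s + 2 from numerator and denominator to get the reduced form.

(156 + 26s + 6s^2 + s^3)/(-42 + s + s^2)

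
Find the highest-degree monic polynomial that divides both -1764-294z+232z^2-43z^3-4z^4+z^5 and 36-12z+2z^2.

18-6z+z^2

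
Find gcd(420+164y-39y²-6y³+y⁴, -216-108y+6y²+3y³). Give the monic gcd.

-12-4y+y²

By polynomial division,
  y⁴-6y³-39y²+164y+420 = ((1/3)y-8/3)(3y³+6y²-108y-216) + (13y²-52y-156)
  3y³+6y²-108y-216 = ((3/13)y+18/13)(13y²-52y-156) + (0)
Last nonzero remainder: 13y²-52y-156. Dividing through by 13 gives the monic gcd y²-4y-12.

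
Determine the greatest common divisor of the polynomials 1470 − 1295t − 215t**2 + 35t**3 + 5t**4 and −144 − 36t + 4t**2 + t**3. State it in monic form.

−6 + t

Euclidean algorithm in ℚ[t]:
  5t**4 + 35t**3 − 215t**2 − 1295t + 1470 = (5t + 15)(t**3 + 4t**2 − 36t − 144) + (−95t**2 − 35t + 3630)
  t**3 + 4t**2 − 36t − 144 = (−(1/95)t − 69/1805)(−95t**2 − 35t + 3630) + ((315/361)t − 1890/361)
  −95t**2 − 35t + 3630 = (−(6859/63)t − 43681/63)((315/361)t − 1890/361) + (0)
Last nonzero remainder: (315/361)t − 1890/361. Dividing through by 315/361 gives the monic gcd t − 6.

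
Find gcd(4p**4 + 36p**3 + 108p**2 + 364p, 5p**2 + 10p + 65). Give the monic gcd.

p**2 + 2p + 13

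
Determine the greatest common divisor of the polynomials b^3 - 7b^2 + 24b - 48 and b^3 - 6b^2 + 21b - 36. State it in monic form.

b^2 - 3b + 12

By polynomial division,
  b^3 - 7b^2 + 24b - 48 = (b^3 - 6b^2 + 21b - 36) + (-b^2 + 3b - 12)
  b^3 - 6b^2 + 21b - 36 = (-b + 3)(-b^2 + 3b - 12) + (0)
Last nonzero remainder: -b^2 + 3b - 12. Dividing through by -1 gives the monic gcd b^2 - 3b + 12.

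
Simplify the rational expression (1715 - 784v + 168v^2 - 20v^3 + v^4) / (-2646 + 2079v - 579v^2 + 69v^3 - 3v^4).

(-35 + 6v - v^2)/(54 - 27v + 3v^2)

Euclidean algorithm in ℚ[v]:
  v^4 - 20v^3 + 168v^2 - 784v + 1715 = (-1/3)(-3v^4 + 69v^3 - 579v^2 + 2079v - 2646) + (3v^3 - 25v^2 - 91v + 833)
  -3v^4 + 69v^3 - 579v^2 + 2079v - 2646 = (-v + 44/3)(3v^3 - 25v^2 - 91v + 833) + (-(910/3)v^2 + (12740/3)v - 44590/3)
  3v^3 - 25v^2 - 91v + 833 = (-(9/910)v - 51/910)(-(910/3)v^2 + (12740/3)v - 44590/3) + (0)
Last nonzero remainder: -(910/3)v^2 + (12740/3)v - 44590/3. Dividing through by -910/3 gives the monic gcd v^2 - 14v + 49.
Cancel v^2 - 14v + 49 from numerator and denominator to get the reduced form.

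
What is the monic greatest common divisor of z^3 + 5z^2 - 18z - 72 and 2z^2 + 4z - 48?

Apply the Euclidean algorithm:
  z^3 + 5z^2 - 18z - 72 = ((1/2)z + 3/2)(2z^2 + 4z - 48) + (0)
Last nonzero remainder: 2z^2 + 4z - 48. Dividing through by 2 gives the monic gcd z^2 + 2z - 24.

z^2 + 2z - 24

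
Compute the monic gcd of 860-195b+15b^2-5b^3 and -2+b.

1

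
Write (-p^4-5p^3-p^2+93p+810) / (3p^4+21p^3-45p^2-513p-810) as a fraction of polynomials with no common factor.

(-p^2-4p-27)/(3p^2+18p+27)

By polynomial division,
  -p^4-5p^3-p^2+93p+810 = (-1/3)(3p^4+21p^3-45p^2-513p-810) + (2p^3-16p^2-78p+540)
  3p^4+21p^3-45p^2-513p-810 = ((3/2)p+45/2)(2p^3-16p^2-78p+540) + (432p^2+432p-12960)
  2p^3-16p^2-78p+540 = ((1/216)p-1/24)(432p^2+432p-12960) + (0)
Last nonzero remainder: 432p^2+432p-12960. Dividing through by 432 gives the monic gcd p^2+p-30.
Cancel p^2+p-30 from numerator and denominator to get the reduced form.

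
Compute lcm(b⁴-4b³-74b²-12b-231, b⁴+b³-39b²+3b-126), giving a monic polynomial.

b⁵-10b⁴-50b³+432b²-159b+1386

Repeated division with remainder:
  b⁴-4b³-74b²-12b-231 = (b⁴+b³-39b²+3b-126) + (-5b³-35b²-15b-105)
  b⁴+b³-39b²+3b-126 = (-(1/5)b+6/5)(-5b³-35b²-15b-105) + (0)
Last nonzero remainder: -5b³-35b²-15b-105. Dividing through by -5 gives the monic gcd b³+7b²+3b+21.
Then lcm(f, g) = f·g / gcd(f, g); expanding and making the result monic gives the answer.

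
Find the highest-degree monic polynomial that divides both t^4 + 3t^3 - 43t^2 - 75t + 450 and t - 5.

Apply the Euclidean algorithm:
  t^4 + 3t^3 - 43t^2 - 75t + 450 = (t^3 + 8t^2 - 3t - 90)(t - 5) + (0)
The last nonzero remainder t - 5 is already monic.

t - 5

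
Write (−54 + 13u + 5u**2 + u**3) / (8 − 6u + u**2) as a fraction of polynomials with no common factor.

Repeated division with remainder:
  u**3 + 5u**2 + 13u − 54 = (u + 11)(u**2 − 6u + 8) + (71u − 142)
  u**2 − 6u + 8 = ((1/71)u − 4/71)(71u − 142) + (0)
Last nonzero remainder: 71u − 142. Dividing through by 71 gives the monic gcd u − 2.
Cancel u − 2 from numerator and denominator to get the reduced form.

(27 + 7u + u**2)/(−4 + u)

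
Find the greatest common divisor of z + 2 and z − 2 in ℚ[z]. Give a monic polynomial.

1

Euclidean algorithm in ℚ[z]:
  z + 2 = (z − 2) + (4)
  z − 2 = ((1/4)z − 1/2)(4) + (0)
The last nonzero remainder is the constant 4, so the polynomials are coprime and gcd = 1.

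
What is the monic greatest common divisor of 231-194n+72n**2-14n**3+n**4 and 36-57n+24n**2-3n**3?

-3+n

Euclidean algorithm in ℚ[n]:
  n**4-14n**3+72n**2-194n+231 = (-(1/3)n+2)(-3n**3+24n**2-57n+36) + (5n**2-68n+159)
  -3n**3+24n**2-57n+36 = (-(3/5)n-84/25)(5n**2-68n+159) + (-(4752/25)n+14256/25)
  5n**2-68n+159 = (-(125/4752)n+1325/4752)(-(4752/25)n+14256/25) + (0)
Last nonzero remainder: -(4752/25)n+14256/25. Dividing through by -4752/25 gives the monic gcd n-3.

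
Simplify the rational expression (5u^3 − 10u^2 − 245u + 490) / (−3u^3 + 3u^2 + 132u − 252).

(−5u + 35)/(3u − 18)

Repeated division with remainder:
  5u^3 − 10u^2 − 245u + 490 = (−5/3)(−3u^3 + 3u^2 + 132u − 252) + (−5u^2 − 25u + 70)
  −3u^3 + 3u^2 + 132u − 252 = ((3/5)u − 18/5)(−5u^2 − 25u + 70) + (0)
Last nonzero remainder: −5u^2 − 25u + 70. Dividing through by −5 gives the monic gcd u^2 + 5u − 14.
Cancel u^2 + 5u − 14 from numerator and denominator to get the reduced form.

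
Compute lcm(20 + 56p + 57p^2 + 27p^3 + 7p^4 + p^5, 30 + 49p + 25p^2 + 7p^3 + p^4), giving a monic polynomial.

60 + 188p + 227p^2 + 138p^3 + 48p^4 + 10p^5 + p^6

Apply the Euclidean algorithm:
  p^5 + 7p^4 + 27p^3 + 57p^2 + 56p + 20 = (p)(p^4 + 7p^3 + 25p^2 + 49p + 30) + (2p^3 + 8p^2 + 26p + 20)
  p^4 + 7p^3 + 25p^2 + 49p + 30 = ((1/2)p + 3/2)(2p^3 + 8p^2 + 26p + 20) + (0)
Last nonzero remainder: 2p^3 + 8p^2 + 26p + 20. Dividing through by 2 gives the monic gcd p^3 + 4p^2 + 13p + 10.
Then lcm(f, g) = f·g / gcd(f, g); expanding and making the result monic gives the answer.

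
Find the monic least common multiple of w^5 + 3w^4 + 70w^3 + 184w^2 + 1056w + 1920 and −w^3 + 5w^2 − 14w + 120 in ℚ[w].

By polynomial division,
  w^5 + 3w^4 + 70w^3 + 184w^2 + 1056w + 1920 = (−w^2 − 8w − 96)(−w^3 + 5w^2 − 14w + 120) + (672w^2 + 672w + 13440)
  −w^3 + 5w^2 − 14w + 120 = (−(1/672)w + 1/112)(672w^2 + 672w + 13440) + (0)
Last nonzero remainder: 672w^2 + 672w + 13440. Dividing through by 672 gives the monic gcd w^2 + w + 20.
Then lcm(f, g) = f·g / gcd(f, g); expanding and making the result monic gives the answer.

w^6 − 3w^5 + 52w^4 − 236w^3 − 48w^2 − 4416w − 11520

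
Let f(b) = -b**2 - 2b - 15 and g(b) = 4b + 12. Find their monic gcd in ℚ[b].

Repeated division with remainder:
  -b**2 - 2b - 15 = (-(1/4)b + 1/4)(4b + 12) + (-18)
  4b + 12 = (-(2/9)b - 2/3)(-18) + (0)
The last nonzero remainder is the constant -18, so the polynomials are coprime and gcd = 1.

1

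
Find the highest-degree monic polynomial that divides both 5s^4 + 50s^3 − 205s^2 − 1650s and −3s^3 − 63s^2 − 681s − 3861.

s + 11

Apply the Euclidean algorithm:
  5s^4 + 50s^3 − 205s^2 − 1650s = (−(5/3)s + 55/3)(−3s^3 − 63s^2 − 681s − 3861) + (−185s^2 + 4400s + 70785)
  −3s^3 − 63s^2 − 681s − 3861 = ((3/185)s + 4971/6845)(−185s^2 + 4400s + 70785) + (−(6878196/1369)s − 75660156/1369)
  −185s^2 + 4400s + 70785 = ((253265/6878196)s − 75295/58788)(−(6878196/1369)s − 75660156/1369) + (0)
Last nonzero remainder: −(6878196/1369)s − 75660156/1369. Dividing through by −6878196/1369 gives the monic gcd s + 11.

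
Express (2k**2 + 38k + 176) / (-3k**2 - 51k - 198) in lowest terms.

(-2k - 16)/(3k + 18)

Euclidean algorithm in ℚ[k]:
  2k**2 + 38k + 176 = (-2/3)(-3k**2 - 51k - 198) + (4k + 44)
  -3k**2 - 51k - 198 = (-(3/4)k - 9/2)(4k + 44) + (0)
Last nonzero remainder: 4k + 44. Dividing through by 4 gives the monic gcd k + 11.
Cancel k + 11 from numerator and denominator to get the reduced form.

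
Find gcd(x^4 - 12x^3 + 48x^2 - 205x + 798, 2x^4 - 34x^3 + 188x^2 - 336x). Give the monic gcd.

x^2 - 13x + 42

Apply the Euclidean algorithm:
  x^4 - 12x^3 + 48x^2 - 205x + 798 = (1/2)(2x^4 - 34x^3 + 188x^2 - 336x) + (5x^3 - 46x^2 - 37x + 798)
  2x^4 - 34x^3 + 188x^2 - 336x = ((2/5)x - 78/25)(5x^3 - 46x^2 - 37x + 798) + ((1482/25)x^2 - (19266/25)x + 62244/25)
  5x^3 - 46x^2 - 37x + 798 = ((125/1482)x + 25/78)((1482/25)x^2 - (19266/25)x + 62244/25) + (0)
Last nonzero remainder: (1482/25)x^2 - (19266/25)x + 62244/25. Dividing through by 1482/25 gives the monic gcd x^2 - 13x + 42.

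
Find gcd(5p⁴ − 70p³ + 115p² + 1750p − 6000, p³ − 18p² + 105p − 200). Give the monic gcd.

p² − 13p + 40

By polynomial division,
  5p⁴ − 70p³ + 115p² + 1750p − 6000 = (5p + 20)(p³ − 18p² + 105p − 200) + (−50p² + 650p − 2000)
  p³ − 18p² + 105p − 200 = (−(1/50)p + 1/10)(−50p² + 650p − 2000) + (0)
Last nonzero remainder: −50p² + 650p − 2000. Dividing through by −50 gives the monic gcd p² − 13p + 40.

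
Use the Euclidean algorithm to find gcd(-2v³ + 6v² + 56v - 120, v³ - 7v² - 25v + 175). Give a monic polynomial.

v + 5

Repeated division with remainder:
  -2v³ + 6v² + 56v - 120 = (-2)(v³ - 7v² - 25v + 175) + (-8v² + 6v + 230)
  v³ - 7v² - 25v + 175 = (-(1/8)v + 25/32)(-8v² + 6v + 230) + (-(15/16)v - 75/16)
  -8v² + 6v + 230 = ((128/15)v - 736/15)(-(15/16)v - 75/16) + (0)
Last nonzero remainder: -(15/16)v - 75/16. Dividing through by -15/16 gives the monic gcd v + 5.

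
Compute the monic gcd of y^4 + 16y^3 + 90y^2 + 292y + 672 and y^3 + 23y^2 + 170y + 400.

Repeated division with remainder:
  y^4 + 16y^3 + 90y^2 + 292y + 672 = (y - 7)(y^3 + 23y^2 + 170y + 400) + (81y^2 + 1082y + 3472)
  y^3 + 23y^2 + 170y + 400 = ((1/81)y + 781/6561)(81y^2 + 1082y + 3472) + (-(10904/6561)y - 87232/6561)
  81y^2 + 1082y + 3472 = (-(531441/10904)y - 1423737/5452)(-(10904/6561)y - 87232/6561) + (0)
Last nonzero remainder: -(10904/6561)y - 87232/6561. Dividing through by -10904/6561 gives the monic gcd y + 8.

y + 8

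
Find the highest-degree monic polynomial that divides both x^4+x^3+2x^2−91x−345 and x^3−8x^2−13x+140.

x−5

By polynomial division,
  x^4+x^3+2x^2−91x−345 = (x+9)(x^3−8x^2−13x+140) + (87x^2−114x−1605)
  x^3−8x^2−13x+140 = ((1/87)x−194/2523)(87x^2−114x−1605) + (−(2790/841)x+13950/841)
  87x^2−114x−1605 = (−(24389/930)x−89987/930)(−(2790/841)x+13950/841) + (0)
Last nonzero remainder: −(2790/841)x+13950/841. Dividing through by −2790/841 gives the monic gcd x−5.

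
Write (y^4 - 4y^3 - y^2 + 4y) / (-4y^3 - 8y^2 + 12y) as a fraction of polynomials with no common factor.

(-y^2 + 3y + 4)/(4y + 12)

Apply the Euclidean algorithm:
  y^4 - 4y^3 - y^2 + 4y = (-(1/4)y + 3/2)(-4y^3 - 8y^2 + 12y) + (14y^2 - 14y)
  -4y^3 - 8y^2 + 12y = (-(2/7)y - 6/7)(14y^2 - 14y) + (0)
Last nonzero remainder: 14y^2 - 14y. Dividing through by 14 gives the monic gcd y^2 - y.
Cancel y^2 - y from numerator and denominator to get the reduced form.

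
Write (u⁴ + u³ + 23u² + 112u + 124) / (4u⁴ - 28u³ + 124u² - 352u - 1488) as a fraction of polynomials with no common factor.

By polynomial division,
  u⁴ + u³ + 23u² + 112u + 124 = (1/4)(4u⁴ - 28u³ + 124u² - 352u - 1488) + (8u³ - 8u² + 200u + 496)
  4u⁴ - 28u³ + 124u² - 352u - 1488 = ((1/2)u - 3)(8u³ - 8u² + 200u + 496) + (0)
Last nonzero remainder: 8u³ - 8u² + 200u + 496. Dividing through by 8 gives the monic gcd u³ - u² + 25u + 62.
Cancel u³ - u² + 25u + 62 from numerator and denominator to get the reduced form.

(u + 2)/(4u - 24)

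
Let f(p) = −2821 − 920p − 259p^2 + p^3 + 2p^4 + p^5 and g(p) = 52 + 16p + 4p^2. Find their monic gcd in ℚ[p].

By polynomial division,
  p^5 + 2p^4 + p^3 − 259p^2 − 920p − 2821 = ((1/4)p^3 − (1/2)p^2 − p − 217/4)(4p^2 + 16p + 52) + (0)
Last nonzero remainder: 4p^2 + 16p + 52. Dividing through by 4 gives the monic gcd p^2 + 4p + 13.

13 + 4p + p^2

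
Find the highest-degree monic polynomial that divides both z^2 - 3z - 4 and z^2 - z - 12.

Apply the Euclidean algorithm:
  z^2 - 3z - 4 = (z^2 - z - 12) + (-2z + 8)
  z^2 - z - 12 = (-(1/2)z - 3/2)(-2z + 8) + (0)
Last nonzero remainder: -2z + 8. Dividing through by -2 gives the monic gcd z - 4.

z - 4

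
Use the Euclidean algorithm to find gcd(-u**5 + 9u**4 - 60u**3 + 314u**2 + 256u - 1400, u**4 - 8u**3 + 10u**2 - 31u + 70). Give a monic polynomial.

u**2 - 9u + 14

Euclidean algorithm in ℚ[u]:
  -u**5 + 9u**4 - 60u**3 + 314u**2 + 256u - 1400 = (-u + 1)(u**4 - 8u**3 + 10u**2 - 31u + 70) + (-42u**3 + 273u**2 + 357u - 1470)
  u**4 - 8u**3 + 10u**2 - 31u + 70 = (-(1/42)u + 1/28)(-42u**3 + 273u**2 + 357u - 1470) + ((35/4)u**2 - (315/4)u + 245/2)
  -42u**3 + 273u**2 + 357u - 1470 = (-(24/5)u - 12)((35/4)u**2 - (315/4)u + 245/2) + (0)
Last nonzero remainder: (35/4)u**2 - (315/4)u + 245/2. Dividing through by 35/4 gives the monic gcd u**2 - 9u + 14.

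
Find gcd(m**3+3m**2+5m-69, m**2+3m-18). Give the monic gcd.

m-3

Apply the Euclidean algorithm:
  m**3+3m**2+5m-69 = (m)(m**2+3m-18) + (23m-69)
  m**2+3m-18 = ((1/23)m+6/23)(23m-69) + (0)
Last nonzero remainder: 23m-69. Dividing through by 23 gives the monic gcd m-3.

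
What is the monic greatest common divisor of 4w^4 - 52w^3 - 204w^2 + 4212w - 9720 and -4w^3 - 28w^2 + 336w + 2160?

w - 9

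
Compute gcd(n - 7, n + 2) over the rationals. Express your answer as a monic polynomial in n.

1

By polynomial division,
  n - 7 = (n + 2) + (-9)
  n + 2 = (-(1/9)n - 2/9)(-9) + (0)
The last nonzero remainder is the constant -9, so the polynomials are coprime and gcd = 1.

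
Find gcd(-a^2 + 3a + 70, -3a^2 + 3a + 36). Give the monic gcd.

Apply the Euclidean algorithm:
  -a^2 + 3a + 70 = (1/3)(-3a^2 + 3a + 36) + (2a + 58)
  -3a^2 + 3a + 36 = (-(3/2)a + 45)(2a + 58) + (-2574)
  2a + 58 = (-(1/1287)a - 29/1287)(-2574) + (0)
The last nonzero remainder is the constant -2574, so the polynomials are coprime and gcd = 1.

1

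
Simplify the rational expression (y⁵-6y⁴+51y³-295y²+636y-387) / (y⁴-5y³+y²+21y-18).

Euclidean algorithm in ℚ[y]:
  y⁵-6y⁴+51y³-295y²+636y-387 = (y-1)(y⁴-5y³+y²+21y-18) + (45y³-315y²+675y-405)
  y⁴-5y³+y²+21y-18 = ((1/45)y+2/45)(45y³-315y²+675y-405) + (0)
Last nonzero remainder: 45y³-315y²+675y-405. Dividing through by 45 gives the monic gcd y³-7y²+15y-9.
Cancel y³-7y²+15y-9 from numerator and denominator to get the reduced form.

(y²+y+43)/(y+2)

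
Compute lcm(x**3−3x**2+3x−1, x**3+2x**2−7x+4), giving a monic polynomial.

Euclidean algorithm in ℚ[x]:
  x**3−3x**2+3x−1 = (x**3+2x**2−7x+4) + (−5x**2+10x−5)
  x**3+2x**2−7x+4 = (−(1/5)x−4/5)(−5x**2+10x−5) + (0)
Last nonzero remainder: −5x**2+10x−5. Dividing through by −5 gives the monic gcd x**2−2x+1.
Then lcm(f, g) = f·g / gcd(f, g); expanding and making the result monic gives the answer.

x**4+x**3−9x**2+11x−4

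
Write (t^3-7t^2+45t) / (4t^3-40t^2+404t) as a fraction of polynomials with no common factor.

Apply the Euclidean algorithm:
  t^3-7t^2+45t = (1/4)(4t^3-40t^2+404t) + (3t^2-56t)
  4t^3-40t^2+404t = ((4/3)t+104/9)(3t^2-56t) + ((9460/9)t)
  3t^2-56t = ((27/9460)t-126/2365)((9460/9)t) + (0)
Last nonzero remainder: (9460/9)t. Dividing through by 9460/9 gives the monic gcd t.
Cancel t from numerator and denominator to get the reduced form.

(t^2-7t+45)/(4t^2-40t+404)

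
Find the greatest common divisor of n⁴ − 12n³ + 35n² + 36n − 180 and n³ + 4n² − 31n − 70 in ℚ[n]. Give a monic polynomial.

n² − 3n − 10

Euclidean algorithm in ℚ[n]:
  n⁴ − 12n³ + 35n² + 36n − 180 = (n − 16)(n³ + 4n² − 31n − 70) + (130n² − 390n − 1300)
  n³ + 4n² − 31n − 70 = ((1/130)n + 7/130)(130n² − 390n − 1300) + (0)
Last nonzero remainder: 130n² − 390n − 1300. Dividing through by 130 gives the monic gcd n² − 3n − 10.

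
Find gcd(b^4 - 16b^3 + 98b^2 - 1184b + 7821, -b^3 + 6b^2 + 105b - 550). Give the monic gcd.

b - 11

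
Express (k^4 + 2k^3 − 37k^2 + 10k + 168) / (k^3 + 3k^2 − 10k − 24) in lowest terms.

(k^2 + 3k − 28)/(k + 4)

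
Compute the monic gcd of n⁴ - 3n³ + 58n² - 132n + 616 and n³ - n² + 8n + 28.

Repeated division with remainder:
  n⁴ - 3n³ + 58n² - 132n + 616 = (n - 2)(n³ - n² + 8n + 28) + (48n² - 144n + 672)
  n³ - n² + 8n + 28 = ((1/48)n + 1/24)(48n² - 144n + 672) + (0)
Last nonzero remainder: 48n² - 144n + 672. Dividing through by 48 gives the monic gcd n² - 3n + 14.

n² - 3n + 14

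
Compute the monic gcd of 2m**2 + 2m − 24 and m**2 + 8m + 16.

m + 4

Apply the Euclidean algorithm:
  2m**2 + 2m − 24 = (2)(m**2 + 8m + 16) + (−14m − 56)
  m**2 + 8m + 16 = (−(1/14)m − 2/7)(−14m − 56) + (0)
Last nonzero remainder: −14m − 56. Dividing through by −14 gives the monic gcd m + 4.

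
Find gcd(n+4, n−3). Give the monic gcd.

Euclidean algorithm in ℚ[n]:
  n+4 = (n−3) + (7)
  n−3 = ((1/7)n−3/7)(7) + (0)
The last nonzero remainder is the constant 7, so the polynomials are coprime and gcd = 1.

1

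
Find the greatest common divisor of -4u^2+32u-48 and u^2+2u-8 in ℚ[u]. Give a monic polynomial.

u-2

Apply the Euclidean algorithm:
  -4u^2+32u-48 = (-4)(u^2+2u-8) + (40u-80)
  u^2+2u-8 = ((1/40)u+1/10)(40u-80) + (0)
Last nonzero remainder: 40u-80. Dividing through by 40 gives the monic gcd u-2.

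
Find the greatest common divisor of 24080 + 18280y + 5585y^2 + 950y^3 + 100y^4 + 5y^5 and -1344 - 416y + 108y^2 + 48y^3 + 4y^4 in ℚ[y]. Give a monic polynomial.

Euclidean algorithm in ℚ[y]:
  5y^5 + 100y^4 + 950y^3 + 5585y^2 + 18280y + 24080 = ((5/4)y + 10)(4y^4 + 48y^3 + 108y^2 - 416y - 1344) + (335y^3 + 5025y^2 + 24120y + 37520)
  4y^4 + 48y^3 + 108y^2 - 416y - 1344 = ((4/335)y - 12/335)(335y^3 + 5025y^2 + 24120y + 37520) + (0)
Last nonzero remainder: 335y^3 + 5025y^2 + 24120y + 37520. Dividing through by 335 gives the monic gcd y^3 + 15y^2 + 72y + 112.

112 + 72y + 15y^2 + y^3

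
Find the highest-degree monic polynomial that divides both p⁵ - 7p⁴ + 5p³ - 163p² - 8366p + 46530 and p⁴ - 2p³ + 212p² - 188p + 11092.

p² + 94

By polynomial division,
  p⁵ - 7p⁴ + 5p³ - 163p² - 8366p + 46530 = (p - 5)(p⁴ - 2p³ + 212p² - 188p + 11092) + (-217p³ + 1085p² - 20398p + 101990)
  p⁴ - 2p³ + 212p² - 188p + 11092 = (-(1/217)p - 3/217)(-217p³ + 1085p² - 20398p + 101990) + (133p² + 12502)
  -217p³ + 1085p² - 20398p + 101990 = (-(31/19)p + 155/19)(133p² + 12502) + (0)
Last nonzero remainder: 133p² + 12502. Dividing through by 133 gives the monic gcd p² + 94.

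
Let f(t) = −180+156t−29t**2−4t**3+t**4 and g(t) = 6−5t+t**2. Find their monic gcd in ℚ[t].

6−5t+t**2

Repeated division with remainder:
  t**4−4t**3−29t**2+156t−180 = (t**2+t−30)(t**2−5t+6) + (0)
The last nonzero remainder t**2−5t+6 is already monic.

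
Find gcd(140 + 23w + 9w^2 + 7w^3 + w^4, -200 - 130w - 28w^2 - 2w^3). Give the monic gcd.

20 + 9w + w^2

Repeated division with remainder:
  w^4 + 7w^3 + 9w^2 + 23w + 140 = (-(1/2)w + 7/2)(-2w^3 - 28w^2 - 130w - 200) + (42w^2 + 378w + 840)
  -2w^3 - 28w^2 - 130w - 200 = (-(1/21)w - 5/21)(42w^2 + 378w + 840) + (0)
Last nonzero remainder: 42w^2 + 378w + 840. Dividing through by 42 gives the monic gcd w^2 + 9w + 20.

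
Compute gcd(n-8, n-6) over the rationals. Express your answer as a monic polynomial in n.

1

Apply the Euclidean algorithm:
  n-8 = (n-6) + (-2)
  n-6 = (-(1/2)n+3)(-2) + (0)
The last nonzero remainder is the constant -2, so the polynomials are coprime and gcd = 1.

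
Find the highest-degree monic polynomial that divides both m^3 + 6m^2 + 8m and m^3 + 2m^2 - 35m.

m

By polynomial division,
  m^3 + 6m^2 + 8m = (m^3 + 2m^2 - 35m) + (4m^2 + 43m)
  m^3 + 2m^2 - 35m = ((1/4)m - 35/16)(4m^2 + 43m) + ((945/16)m)
  4m^2 + 43m = ((64/945)m + 688/945)((945/16)m) + (0)
Last nonzero remainder: (945/16)m. Dividing through by 945/16 gives the monic gcd m.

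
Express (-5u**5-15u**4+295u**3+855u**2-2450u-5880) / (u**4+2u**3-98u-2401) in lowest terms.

Repeated division with remainder:
  -5u**5-15u**4+295u**3+855u**2-2450u-5880 = (-5u-5)(u**4+2u**3-98u-2401) + (305u**3+365u**2-14945u-17885)
  u**4+2u**3-98u-2401 = ((1/305)u+49/18605)(305u**3+365u**2-14945u-17885) + ((178752/3721)u**2-8758848/3721)
  305u**3+365u**2-14945u-17885 = ((1134905/178752)u+1358165/178752)((178752/3721)u**2-8758848/3721) + (0)
Last nonzero remainder: (178752/3721)u**2-8758848/3721. Dividing through by 178752/3721 gives the monic gcd u**2-49.
Cancel u**2-49 from numerator and denominator to get the reduced form.

(-5u**3-15u**2+50u+120)/(u**2+2u+49)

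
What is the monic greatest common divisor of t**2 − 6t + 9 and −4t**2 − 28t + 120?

t − 3

Apply the Euclidean algorithm:
  t**2 − 6t + 9 = (−1/4)(−4t**2 − 28t + 120) + (−13t + 39)
  −4t**2 − 28t + 120 = ((4/13)t + 40/13)(−13t + 39) + (0)
Last nonzero remainder: −13t + 39. Dividing through by −13 gives the monic gcd t − 3.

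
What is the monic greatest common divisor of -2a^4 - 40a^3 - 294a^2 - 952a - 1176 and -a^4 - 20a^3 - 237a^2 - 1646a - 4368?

Repeated division with remainder:
  -2a^4 - 40a^3 - 294a^2 - 952a - 1176 = (2)(-a^4 - 20a^3 - 237a^2 - 1646a - 4368) + (180a^2 + 2340a + 7560)
  -a^4 - 20a^3 - 237a^2 - 1646a - 4368 = (-(1/180)a^2 - (7/180)a - 26/45)(180a^2 + 2340a + 7560) + (0)
Last nonzero remainder: 180a^2 + 2340a + 7560. Dividing through by 180 gives the monic gcd a^2 + 13a + 42.

a^2 + 13a + 42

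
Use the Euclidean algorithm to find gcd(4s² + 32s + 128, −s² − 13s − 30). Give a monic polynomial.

1

By polynomial division,
  4s² + 32s + 128 = (−4)(−s² − 13s − 30) + (−20s + 8)
  −s² − 13s − 30 = ((1/20)s + 67/100)(−20s + 8) + (−884/25)
  −20s + 8 = ((125/221)s − 50/221)(−884/25) + (0)
The last nonzero remainder is the constant −884/25, so the polynomials are coprime and gcd = 1.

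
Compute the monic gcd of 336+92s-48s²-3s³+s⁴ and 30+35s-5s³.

2+s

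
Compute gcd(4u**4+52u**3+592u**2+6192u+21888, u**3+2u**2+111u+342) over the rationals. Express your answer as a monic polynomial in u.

Repeated division with remainder:
  4u**4+52u**3+592u**2+6192u+21888 = (4u+44)(u**3+2u**2+111u+342) + (60u**2-60u+6840)
  u**3+2u**2+111u+342 = ((1/60)u+1/20)(60u**2-60u+6840) + (0)
Last nonzero remainder: 60u**2-60u+6840. Dividing through by 60 gives the monic gcd u**2-u+114.

u**2-u+114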